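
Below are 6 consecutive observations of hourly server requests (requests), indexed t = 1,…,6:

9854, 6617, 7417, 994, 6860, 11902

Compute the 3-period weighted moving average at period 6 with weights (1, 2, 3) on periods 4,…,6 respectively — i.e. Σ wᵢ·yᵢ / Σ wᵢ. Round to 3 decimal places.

Weighted sum: 1·994 + 2·6860 + 3·11902 = 994 + 13720 + 35706 = 50420
Weight total: 1 + 2 + 3 = 6
WMA = 50420 / 6 = 8403.333

8403.333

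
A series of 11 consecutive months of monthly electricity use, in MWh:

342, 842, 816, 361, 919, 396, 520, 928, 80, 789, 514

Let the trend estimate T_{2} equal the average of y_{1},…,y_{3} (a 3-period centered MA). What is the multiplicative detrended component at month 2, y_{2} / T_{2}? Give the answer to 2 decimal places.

Trend T_2 = (342 + 842 + 816) / 3 = 2000/3 = 666.6667
Ratio to trend: 842 / 666.6667 = 1.26

1.26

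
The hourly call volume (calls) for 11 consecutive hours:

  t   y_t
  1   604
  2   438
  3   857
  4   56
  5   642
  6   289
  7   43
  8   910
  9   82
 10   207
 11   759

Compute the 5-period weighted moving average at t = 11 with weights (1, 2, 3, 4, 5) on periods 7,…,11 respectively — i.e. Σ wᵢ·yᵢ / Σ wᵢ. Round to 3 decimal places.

Weighted sum: 1·43 + 2·910 + 3·82 + 4·207 + 5·759 = 43 + 1820 + 246 + 828 + 3795 = 6732
Weight total: 1 + 2 + 3 + 4 + 5 = 15
WMA = 6732 / 15 = 448.800

448.800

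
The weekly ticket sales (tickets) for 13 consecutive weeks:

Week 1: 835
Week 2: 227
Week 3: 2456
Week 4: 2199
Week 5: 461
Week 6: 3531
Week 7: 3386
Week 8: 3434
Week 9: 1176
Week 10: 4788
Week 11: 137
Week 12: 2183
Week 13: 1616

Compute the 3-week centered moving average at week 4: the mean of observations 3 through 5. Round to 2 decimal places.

1705.33

Sum of periods 3–5: 2456 + 2199 + 461 = 5116
Divide by 3: 5116 / 3 = 1705.33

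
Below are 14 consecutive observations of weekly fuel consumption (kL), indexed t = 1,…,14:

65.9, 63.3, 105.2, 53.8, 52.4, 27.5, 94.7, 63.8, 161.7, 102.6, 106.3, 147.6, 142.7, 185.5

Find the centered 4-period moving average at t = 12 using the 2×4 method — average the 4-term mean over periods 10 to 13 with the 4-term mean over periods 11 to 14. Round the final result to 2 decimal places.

Sum over 10–13: 102.6 + 106.3 + 147.6 + 142.7 = 499.2
Sum over 11–14: 106.3 + 147.6 + 142.7 + 185.5 = 582.1
CMA at t=12 = (499.2 + 582.1) / (2·4) = 1081.3 / 8 = 135.16

135.16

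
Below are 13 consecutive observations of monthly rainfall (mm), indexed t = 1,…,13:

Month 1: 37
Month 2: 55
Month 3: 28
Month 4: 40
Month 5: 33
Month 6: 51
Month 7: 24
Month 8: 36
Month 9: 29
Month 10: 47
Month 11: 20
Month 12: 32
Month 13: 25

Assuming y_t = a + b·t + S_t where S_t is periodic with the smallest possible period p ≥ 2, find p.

4

First differences y_{t+1} − y_t: 18, -27, 12, -7, 18, -27, 12, -7, 18, -27, …
The difference pattern repeats every 4 terms and not for any smaller step, so p = 4.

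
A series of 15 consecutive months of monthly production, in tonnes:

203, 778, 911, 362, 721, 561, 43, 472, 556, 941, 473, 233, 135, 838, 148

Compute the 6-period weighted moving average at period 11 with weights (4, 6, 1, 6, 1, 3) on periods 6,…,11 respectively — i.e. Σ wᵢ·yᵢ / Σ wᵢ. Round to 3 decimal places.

412.857

Weighted sum: 4·561 + 6·43 + 1·472 + 6·556 + 1·941 + 3·473 = 2244 + 258 + 472 + 3336 + 941 + 1419 = 8670
Weight total: 4 + 6 + 1 + 6 + 1 + 3 = 21
WMA = 8670 / 21 = 412.857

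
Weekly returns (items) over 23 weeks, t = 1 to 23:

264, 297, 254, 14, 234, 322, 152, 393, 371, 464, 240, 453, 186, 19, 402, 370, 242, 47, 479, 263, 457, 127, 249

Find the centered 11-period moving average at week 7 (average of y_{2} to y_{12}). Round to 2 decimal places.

Sum of periods 2–12: 297 + 254 + 14 + 234 + 322 + 152 + 393 + 371 + 464 + 240 + 453 = 3194
Divide by 11: 3194 / 11 = 290.36

290.36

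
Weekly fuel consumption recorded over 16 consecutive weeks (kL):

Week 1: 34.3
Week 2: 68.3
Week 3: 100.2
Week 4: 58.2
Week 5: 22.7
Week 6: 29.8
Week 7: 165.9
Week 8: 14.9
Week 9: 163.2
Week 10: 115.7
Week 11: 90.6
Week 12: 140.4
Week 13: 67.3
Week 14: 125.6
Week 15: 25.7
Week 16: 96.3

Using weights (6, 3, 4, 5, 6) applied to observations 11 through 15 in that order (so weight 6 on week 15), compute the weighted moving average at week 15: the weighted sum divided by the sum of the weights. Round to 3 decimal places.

84.008

Weighted sum: 6·90.6 + 3·140.4 + 4·67.3 + 5·125.6 + 6·25.7 = 543.6 + 421.2 + 269.2 + 628.0 + 154.2 = 2016.2
Weight total: 6 + 3 + 4 + 5 + 6 = 24
WMA = 2016.2 / 24 = 84.008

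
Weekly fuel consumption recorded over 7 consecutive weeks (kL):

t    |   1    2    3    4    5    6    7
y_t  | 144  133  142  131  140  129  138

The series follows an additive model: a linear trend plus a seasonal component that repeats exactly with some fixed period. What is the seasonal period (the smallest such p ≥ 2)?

First differences y_{t+1} − y_t: -11, 9, -11, 9, -11, 9, …
The difference pattern repeats every 2 terms and not for any smaller step, so p = 2.

2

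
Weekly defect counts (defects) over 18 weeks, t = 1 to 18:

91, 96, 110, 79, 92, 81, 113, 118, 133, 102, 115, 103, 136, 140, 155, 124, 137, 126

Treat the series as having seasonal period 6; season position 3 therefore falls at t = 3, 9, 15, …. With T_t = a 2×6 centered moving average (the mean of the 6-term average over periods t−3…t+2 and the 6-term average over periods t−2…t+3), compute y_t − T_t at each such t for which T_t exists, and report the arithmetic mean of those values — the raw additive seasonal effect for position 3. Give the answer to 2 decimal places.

Season position 3 occurs at t = 9, 15 (where T_t is defined).
t=9: T_9 = 112.1667; y_9 − T_9 = 133 − 112.1667 = 20.8333
t=15: T_15 = 134.4167; y_15 − T_15 = 155 − 134.4167 = 20.5833
Mean deviation: (20.8333 + 20.5833) / 2 = 20.71

20.71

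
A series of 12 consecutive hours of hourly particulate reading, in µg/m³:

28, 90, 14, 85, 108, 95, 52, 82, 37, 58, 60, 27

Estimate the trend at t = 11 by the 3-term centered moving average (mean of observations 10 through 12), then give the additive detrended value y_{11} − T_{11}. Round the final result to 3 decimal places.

Trend T_11 = (58 + 60 + 27) / 3 = 145/3 = 48.33333
Detrended value: 60 − 48.33333 = 11.667

11.667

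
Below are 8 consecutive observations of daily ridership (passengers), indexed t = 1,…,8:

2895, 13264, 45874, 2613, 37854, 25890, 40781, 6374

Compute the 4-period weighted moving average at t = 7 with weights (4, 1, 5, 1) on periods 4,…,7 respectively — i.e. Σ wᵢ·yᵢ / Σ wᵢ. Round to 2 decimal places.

19867.00

Weighted sum: 4·2613 + 1·37854 + 5·25890 + 1·40781 = 10452 + 37854 + 129450 + 40781 = 218537
Weight total: 4 + 1 + 5 + 1 = 11
WMA = 218537 / 11 = 19867.00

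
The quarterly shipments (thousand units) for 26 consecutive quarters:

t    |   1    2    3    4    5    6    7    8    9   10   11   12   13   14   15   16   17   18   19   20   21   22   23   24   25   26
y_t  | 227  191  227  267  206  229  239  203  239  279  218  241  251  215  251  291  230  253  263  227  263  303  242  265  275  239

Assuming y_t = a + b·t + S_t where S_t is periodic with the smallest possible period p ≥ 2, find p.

6

First differences y_{t+1} − y_t: -36, 36, 40, -61, 23, 10, -36, 36, 40, -61, 23, 10, -36, 36, …
The difference pattern repeats every 6 terms and not for any smaller step, so p = 6.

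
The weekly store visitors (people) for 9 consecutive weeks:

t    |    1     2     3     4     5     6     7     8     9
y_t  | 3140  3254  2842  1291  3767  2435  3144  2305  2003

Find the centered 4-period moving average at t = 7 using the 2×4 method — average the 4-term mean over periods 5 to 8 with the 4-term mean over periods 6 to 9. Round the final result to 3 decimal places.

2692.250

Sum over 5–8: 3767 + 2435 + 3144 + 2305 = 11651
Sum over 6–9: 2435 + 3144 + 2305 + 2003 = 9887
CMA at t=7 = (11651 + 9887) / (2·4) = 21538 / 8 = 2692.250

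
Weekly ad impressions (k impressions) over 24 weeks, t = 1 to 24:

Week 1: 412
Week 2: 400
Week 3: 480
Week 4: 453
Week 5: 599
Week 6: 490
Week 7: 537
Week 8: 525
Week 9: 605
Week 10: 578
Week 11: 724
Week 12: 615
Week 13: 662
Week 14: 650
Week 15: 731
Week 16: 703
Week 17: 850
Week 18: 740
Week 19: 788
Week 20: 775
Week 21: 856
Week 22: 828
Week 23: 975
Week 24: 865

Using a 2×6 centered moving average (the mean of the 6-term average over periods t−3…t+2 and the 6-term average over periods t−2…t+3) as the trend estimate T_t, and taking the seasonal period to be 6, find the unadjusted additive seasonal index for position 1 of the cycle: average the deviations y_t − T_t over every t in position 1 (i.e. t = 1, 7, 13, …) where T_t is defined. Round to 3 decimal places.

Season position 1 occurs at t = 7, 13, 19 (where T_t is defined).
t=7: T_7 = 545.25000; y_7 − T_7 = 537 − 545.25000 = -8.25000
t=13: T_13 = 670.41667; y_13 − T_13 = 662 − 670.41667 = -8.41667
t=19: T_19 = 795.75000; y_19 − T_19 = 788 − 795.75000 = -7.75000
Mean deviation: (-8.25000 + -8.41667 + -7.75000) / 3 = -8.139

-8.139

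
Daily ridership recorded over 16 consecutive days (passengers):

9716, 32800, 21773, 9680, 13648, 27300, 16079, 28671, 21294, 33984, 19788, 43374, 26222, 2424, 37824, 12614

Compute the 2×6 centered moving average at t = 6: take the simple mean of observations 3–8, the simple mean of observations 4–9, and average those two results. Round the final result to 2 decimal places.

19485.25

Sum over 3–8: 21773 + 9680 + 13648 + 27300 + 16079 + 28671 = 117151
Sum over 4–9: 9680 + 13648 + 27300 + 16079 + 28671 + 21294 = 116672
CMA at t=6 = (117151 + 116672) / (2·6) = 233823 / 12 = 19485.25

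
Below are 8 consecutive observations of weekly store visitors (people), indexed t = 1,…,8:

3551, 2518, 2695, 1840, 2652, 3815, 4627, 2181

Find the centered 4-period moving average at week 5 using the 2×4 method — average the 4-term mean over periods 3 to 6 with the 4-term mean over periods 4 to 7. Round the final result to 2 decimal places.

Sum over 3–6: 2695 + 1840 + 2652 + 3815 = 11002
Sum over 4–7: 1840 + 2652 + 3815 + 4627 = 12934
CMA at t=5 = (11002 + 12934) / (2·4) = 23936 / 8 = 2992.00

2992.00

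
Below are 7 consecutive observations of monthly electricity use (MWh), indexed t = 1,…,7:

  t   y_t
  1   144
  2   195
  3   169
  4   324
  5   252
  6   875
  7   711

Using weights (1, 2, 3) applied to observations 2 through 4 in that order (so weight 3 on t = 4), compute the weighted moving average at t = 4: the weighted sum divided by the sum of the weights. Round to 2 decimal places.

250.83

Weighted sum: 1·195 + 2·169 + 3·324 = 195 + 338 + 972 = 1505
Weight total: 1 + 2 + 3 = 6
WMA = 1505 / 6 = 250.83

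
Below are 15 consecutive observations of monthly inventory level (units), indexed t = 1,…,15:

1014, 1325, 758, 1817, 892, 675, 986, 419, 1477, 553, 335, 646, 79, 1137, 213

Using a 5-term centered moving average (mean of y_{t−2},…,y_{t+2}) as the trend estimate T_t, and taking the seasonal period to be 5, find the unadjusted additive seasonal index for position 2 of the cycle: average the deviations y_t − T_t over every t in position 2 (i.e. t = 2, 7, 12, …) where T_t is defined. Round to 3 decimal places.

Season position 2 occurs at t = 7, 12 (where T_t is defined).
t=7: T_7 = 889.80000; y_7 − T_7 = 986 − 889.80000 = 96.20000
t=12: T_12 = 550.00000; y_12 − T_12 = 646 − 550.00000 = 96.00000
Mean deviation: (96.20000 + 96.00000) / 2 = 96.100

96.100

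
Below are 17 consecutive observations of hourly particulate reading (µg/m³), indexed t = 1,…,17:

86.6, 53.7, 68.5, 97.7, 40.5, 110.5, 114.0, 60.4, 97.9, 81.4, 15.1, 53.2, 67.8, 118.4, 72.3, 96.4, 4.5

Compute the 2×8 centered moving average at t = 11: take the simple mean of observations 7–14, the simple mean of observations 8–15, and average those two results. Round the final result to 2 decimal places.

Sum over 7–14: 114.0 + 60.4 + 97.9 + 81.4 + 15.1 + 53.2 + 67.8 + 118.4 = 608.2
Sum over 8–15: 60.4 + 97.9 + 81.4 + 15.1 + 53.2 + 67.8 + 118.4 + 72.3 = 566.5
CMA at t=11 = (608.2 + 566.5) / (2·8) = 1174.7 / 16 = 73.42

73.42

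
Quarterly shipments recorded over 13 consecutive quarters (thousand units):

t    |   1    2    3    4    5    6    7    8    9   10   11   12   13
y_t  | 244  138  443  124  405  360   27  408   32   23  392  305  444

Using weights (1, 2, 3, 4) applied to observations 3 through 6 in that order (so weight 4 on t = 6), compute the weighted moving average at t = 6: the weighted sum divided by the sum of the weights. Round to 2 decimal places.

Weighted sum: 1·443 + 2·124 + 3·405 + 4·360 = 443 + 248 + 1215 + 1440 = 3346
Weight total: 1 + 2 + 3 + 4 = 10
WMA = 3346 / 10 = 334.60

334.60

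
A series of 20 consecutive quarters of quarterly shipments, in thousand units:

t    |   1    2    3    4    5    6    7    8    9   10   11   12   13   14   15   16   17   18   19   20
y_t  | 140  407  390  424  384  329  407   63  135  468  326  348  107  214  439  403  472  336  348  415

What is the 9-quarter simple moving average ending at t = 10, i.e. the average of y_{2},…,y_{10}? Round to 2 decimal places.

Sum of periods 2–10: 407 + 390 + 424 + 384 + 329 + 407 + 63 + 135 + 468 = 3007
Divide by 9: 3007 / 9 = 334.11

334.11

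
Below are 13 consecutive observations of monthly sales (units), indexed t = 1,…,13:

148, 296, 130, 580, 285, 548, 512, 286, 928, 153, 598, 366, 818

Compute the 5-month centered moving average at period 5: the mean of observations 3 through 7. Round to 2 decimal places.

411.00

Sum of periods 3–7: 130 + 580 + 285 + 548 + 512 = 2055
Divide by 5: 2055 / 5 = 411.00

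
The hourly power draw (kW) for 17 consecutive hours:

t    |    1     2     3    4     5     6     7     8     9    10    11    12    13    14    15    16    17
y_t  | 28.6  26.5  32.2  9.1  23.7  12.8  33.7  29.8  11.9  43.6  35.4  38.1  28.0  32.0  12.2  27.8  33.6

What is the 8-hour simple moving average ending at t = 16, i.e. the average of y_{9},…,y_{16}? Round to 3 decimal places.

28.625

Sum of periods 9–16: 11.9 + 43.6 + 35.4 + 38.1 + 28.0 + 32.0 + 12.2 + 27.8 = 229.0
Divide by 8: 229.0 / 8 = 28.625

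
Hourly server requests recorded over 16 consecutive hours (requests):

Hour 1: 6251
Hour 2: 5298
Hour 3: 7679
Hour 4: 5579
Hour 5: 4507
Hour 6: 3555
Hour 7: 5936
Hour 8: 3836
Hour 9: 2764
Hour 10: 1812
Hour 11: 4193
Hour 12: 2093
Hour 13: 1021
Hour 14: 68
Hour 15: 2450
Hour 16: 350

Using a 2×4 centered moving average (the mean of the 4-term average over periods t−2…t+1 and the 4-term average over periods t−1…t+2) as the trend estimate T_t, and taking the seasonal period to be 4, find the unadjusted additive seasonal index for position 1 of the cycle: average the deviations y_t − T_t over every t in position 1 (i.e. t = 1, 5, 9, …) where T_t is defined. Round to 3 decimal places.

Season position 1 occurs at t = 5, 9, 13 (where T_t is defined).
t=5: T_5 = 5112.12500; y_5 − T_5 = 4507 − 5112.12500 = -605.12500
t=9: T_9 = 3369.12500; y_9 − T_9 = 2764 − 3369.12500 = -605.12500
t=13: T_13 = 1625.87500; y_13 − T_13 = 1021 − 1625.87500 = -604.87500
Mean deviation: (-605.12500 + -605.12500 + -604.87500) / 3 = -605.042

-605.042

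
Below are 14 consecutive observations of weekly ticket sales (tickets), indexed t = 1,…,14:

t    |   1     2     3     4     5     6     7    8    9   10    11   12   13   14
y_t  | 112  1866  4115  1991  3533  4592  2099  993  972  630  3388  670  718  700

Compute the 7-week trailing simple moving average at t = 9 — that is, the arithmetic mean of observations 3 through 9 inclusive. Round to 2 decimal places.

2613.57

Sum of periods 3–9: 4115 + 1991 + 3533 + 4592 + 2099 + 993 + 972 = 18295
Divide by 7: 18295 / 7 = 2613.57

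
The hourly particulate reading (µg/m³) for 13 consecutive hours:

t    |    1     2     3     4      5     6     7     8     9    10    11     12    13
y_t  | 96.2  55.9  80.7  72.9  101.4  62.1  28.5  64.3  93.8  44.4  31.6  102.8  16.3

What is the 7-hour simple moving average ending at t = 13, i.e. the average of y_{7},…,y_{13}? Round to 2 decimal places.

54.53

Sum of periods 7–13: 28.5 + 64.3 + 93.8 + 44.4 + 31.6 + 102.8 + 16.3 = 381.7
Divide by 7: 381.7 / 7 = 54.53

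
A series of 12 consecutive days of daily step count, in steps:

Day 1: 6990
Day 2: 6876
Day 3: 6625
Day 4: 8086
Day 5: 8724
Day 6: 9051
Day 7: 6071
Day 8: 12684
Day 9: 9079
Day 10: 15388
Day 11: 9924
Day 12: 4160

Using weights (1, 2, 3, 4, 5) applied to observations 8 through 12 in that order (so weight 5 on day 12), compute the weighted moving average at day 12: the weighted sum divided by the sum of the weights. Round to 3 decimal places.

Weighted sum: 1·12684 + 2·9079 + 3·15388 + 4·9924 + 5·4160 = 12684 + 18158 + 46164 + 39696 + 20800 = 137502
Weight total: 1 + 2 + 3 + 4 + 5 = 15
WMA = 137502 / 15 = 9166.800

9166.800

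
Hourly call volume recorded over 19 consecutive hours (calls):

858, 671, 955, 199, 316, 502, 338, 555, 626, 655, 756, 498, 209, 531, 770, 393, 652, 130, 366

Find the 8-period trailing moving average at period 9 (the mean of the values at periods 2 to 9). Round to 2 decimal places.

Sum of periods 2–9: 671 + 955 + 199 + 316 + 502 + 338 + 555 + 626 = 4162
Divide by 8: 4162 / 8 = 520.25

520.25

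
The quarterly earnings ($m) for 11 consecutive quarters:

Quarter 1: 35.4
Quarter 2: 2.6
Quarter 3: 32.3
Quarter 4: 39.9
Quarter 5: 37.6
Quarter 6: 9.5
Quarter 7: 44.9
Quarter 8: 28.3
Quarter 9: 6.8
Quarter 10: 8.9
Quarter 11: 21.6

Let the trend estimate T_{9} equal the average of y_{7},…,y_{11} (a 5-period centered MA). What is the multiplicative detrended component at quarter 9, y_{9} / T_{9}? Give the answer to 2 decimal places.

0.31

Trend T_9 = (44.9 + 28.3 + 6.8 + 8.9 + 21.6) / 5 = 110.5/5 = 22.1000
Ratio to trend: 6.8 / 22.1000 = 0.31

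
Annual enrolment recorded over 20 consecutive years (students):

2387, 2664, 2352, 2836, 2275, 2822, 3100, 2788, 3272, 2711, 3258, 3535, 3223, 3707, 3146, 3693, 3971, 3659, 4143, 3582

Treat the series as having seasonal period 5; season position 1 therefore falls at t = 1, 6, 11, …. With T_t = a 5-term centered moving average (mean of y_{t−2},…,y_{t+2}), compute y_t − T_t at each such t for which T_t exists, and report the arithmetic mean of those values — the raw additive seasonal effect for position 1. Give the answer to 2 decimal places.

Season position 1 occurs at t = 6, 11, 16 (where T_t is defined).
t=6: T_6 = 2764.2000; y_6 − T_6 = 2822 − 2764.2000 = 57.8000
t=11: T_11 = 3199.8000; y_11 − T_11 = 3258 − 3199.8000 = 58.2000
t=16: T_16 = 3635.2000; y_16 − T_16 = 3693 − 3635.2000 = 57.8000
Mean deviation: (57.8000 + 58.2000 + 57.8000) / 3 = 57.93

57.93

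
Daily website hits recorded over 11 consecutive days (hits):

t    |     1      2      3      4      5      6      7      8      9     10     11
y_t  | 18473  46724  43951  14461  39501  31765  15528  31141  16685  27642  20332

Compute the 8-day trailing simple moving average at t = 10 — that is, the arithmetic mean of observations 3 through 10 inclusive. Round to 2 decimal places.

Sum of periods 3–10: 43951 + 14461 + 39501 + 31765 + 15528 + 31141 + 16685 + 27642 = 220674
Divide by 8: 220674 / 8 = 27584.25

27584.25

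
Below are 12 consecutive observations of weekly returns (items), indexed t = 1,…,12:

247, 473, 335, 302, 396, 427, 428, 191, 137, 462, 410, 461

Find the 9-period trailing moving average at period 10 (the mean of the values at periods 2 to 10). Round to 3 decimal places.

350.111

Sum of periods 2–10: 473 + 335 + 302 + 396 + 427 + 428 + 191 + 137 + 462 = 3151
Divide by 9: 3151 / 9 = 350.111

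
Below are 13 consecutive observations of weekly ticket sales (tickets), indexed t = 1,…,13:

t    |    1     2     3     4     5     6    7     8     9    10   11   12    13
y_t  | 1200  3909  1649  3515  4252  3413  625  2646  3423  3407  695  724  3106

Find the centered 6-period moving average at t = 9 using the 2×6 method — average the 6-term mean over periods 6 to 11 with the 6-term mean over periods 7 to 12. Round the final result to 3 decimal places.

2144.083

Sum over 6–11: 3413 + 625 + 2646 + 3423 + 3407 + 695 = 14209
Sum over 7–12: 625 + 2646 + 3423 + 3407 + 695 + 724 = 11520
CMA at t=9 = (14209 + 11520) / (2·6) = 25729 / 12 = 2144.083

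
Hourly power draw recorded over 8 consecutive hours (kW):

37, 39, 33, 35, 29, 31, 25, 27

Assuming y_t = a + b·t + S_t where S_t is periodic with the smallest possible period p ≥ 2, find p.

First differences y_{t+1} − y_t: 2, -6, 2, -6, 2, -6, …
The difference pattern repeats every 2 terms and not for any smaller step, so p = 2.

2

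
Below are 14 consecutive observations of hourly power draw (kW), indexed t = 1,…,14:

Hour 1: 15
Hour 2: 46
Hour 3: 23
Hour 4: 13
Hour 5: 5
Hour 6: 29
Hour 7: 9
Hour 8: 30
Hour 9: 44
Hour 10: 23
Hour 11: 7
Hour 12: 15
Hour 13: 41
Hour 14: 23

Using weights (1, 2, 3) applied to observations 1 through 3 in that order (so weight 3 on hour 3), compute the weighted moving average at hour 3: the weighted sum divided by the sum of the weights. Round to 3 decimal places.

Weighted sum: 1·15 + 2·46 + 3·23 = 15 + 92 + 69 = 176
Weight total: 1 + 2 + 3 = 6
WMA = 176 / 6 = 29.333

29.333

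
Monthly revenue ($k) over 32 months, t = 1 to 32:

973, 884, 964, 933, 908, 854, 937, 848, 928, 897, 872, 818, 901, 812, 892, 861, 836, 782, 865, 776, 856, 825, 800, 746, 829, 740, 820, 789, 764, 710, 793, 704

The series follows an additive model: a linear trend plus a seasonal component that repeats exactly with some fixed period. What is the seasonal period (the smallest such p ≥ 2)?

6

First differences y_{t+1} − y_t: -89, 80, -31, -25, -54, 83, -89, 80, -31, -25, -54, 83, -89, 80, …
The difference pattern repeats every 6 terms and not for any smaller step, so p = 6.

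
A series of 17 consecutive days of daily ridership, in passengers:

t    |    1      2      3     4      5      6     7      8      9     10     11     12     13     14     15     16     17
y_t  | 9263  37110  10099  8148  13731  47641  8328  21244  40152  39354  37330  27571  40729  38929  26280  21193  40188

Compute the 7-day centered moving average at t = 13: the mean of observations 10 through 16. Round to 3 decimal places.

33055.143

Sum of periods 10–16: 39354 + 37330 + 27571 + 40729 + 38929 + 26280 + 21193 = 231386
Divide by 7: 231386 / 7 = 33055.143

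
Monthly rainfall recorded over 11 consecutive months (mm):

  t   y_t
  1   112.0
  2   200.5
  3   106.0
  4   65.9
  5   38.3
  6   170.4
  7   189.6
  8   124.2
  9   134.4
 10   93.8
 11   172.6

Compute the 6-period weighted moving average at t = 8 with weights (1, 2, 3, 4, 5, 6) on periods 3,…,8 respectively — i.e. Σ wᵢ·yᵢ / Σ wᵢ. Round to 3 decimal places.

129.881

Weighted sum: 1·106.0 + 2·65.9 + 3·38.3 + 4·170.4 + 5·189.6 + 6·124.2 = 106.0 + 131.8 + 114.9 + 681.6 + 948.0 + 745.2 = 2727.5
Weight total: 1 + 2 + 3 + 4 + 5 + 6 = 21
WMA = 2727.5 / 21 = 129.881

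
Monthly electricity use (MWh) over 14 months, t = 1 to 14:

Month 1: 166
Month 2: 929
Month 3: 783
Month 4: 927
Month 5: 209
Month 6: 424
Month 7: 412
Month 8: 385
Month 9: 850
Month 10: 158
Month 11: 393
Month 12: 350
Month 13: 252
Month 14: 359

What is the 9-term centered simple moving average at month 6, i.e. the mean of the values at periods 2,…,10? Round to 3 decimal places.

564.111

Sum of periods 2–10: 929 + 783 + 927 + 209 + 424 + 412 + 385 + 850 + 158 = 5077
Divide by 9: 5077 / 9 = 564.111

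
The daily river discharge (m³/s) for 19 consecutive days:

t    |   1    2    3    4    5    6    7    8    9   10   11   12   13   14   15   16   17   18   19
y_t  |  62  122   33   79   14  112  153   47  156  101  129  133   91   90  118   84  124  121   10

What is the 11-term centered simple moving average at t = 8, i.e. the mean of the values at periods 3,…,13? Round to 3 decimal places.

Sum of periods 3–13: 33 + 79 + 14 + 112 + 153 + 47 + 156 + 101 + 129 + 133 + 91 = 1048
Divide by 11: 1048 / 11 = 95.273

95.273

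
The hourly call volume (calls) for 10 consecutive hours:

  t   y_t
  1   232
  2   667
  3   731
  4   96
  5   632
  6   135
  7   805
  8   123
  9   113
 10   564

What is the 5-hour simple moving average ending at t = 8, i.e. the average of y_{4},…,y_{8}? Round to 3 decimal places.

358.200

Sum of periods 4–8: 96 + 632 + 135 + 805 + 123 = 1791
Divide by 5: 1791 / 5 = 358.200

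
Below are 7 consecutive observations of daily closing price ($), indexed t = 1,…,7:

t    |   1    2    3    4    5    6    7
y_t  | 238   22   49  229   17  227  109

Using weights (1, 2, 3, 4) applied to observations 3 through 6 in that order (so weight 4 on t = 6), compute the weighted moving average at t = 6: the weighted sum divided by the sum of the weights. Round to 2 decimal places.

146.60

Weighted sum: 1·49 + 2·229 + 3·17 + 4·227 = 49 + 458 + 51 + 908 = 1466
Weight total: 1 + 2 + 3 + 4 = 10
WMA = 1466 / 10 = 146.60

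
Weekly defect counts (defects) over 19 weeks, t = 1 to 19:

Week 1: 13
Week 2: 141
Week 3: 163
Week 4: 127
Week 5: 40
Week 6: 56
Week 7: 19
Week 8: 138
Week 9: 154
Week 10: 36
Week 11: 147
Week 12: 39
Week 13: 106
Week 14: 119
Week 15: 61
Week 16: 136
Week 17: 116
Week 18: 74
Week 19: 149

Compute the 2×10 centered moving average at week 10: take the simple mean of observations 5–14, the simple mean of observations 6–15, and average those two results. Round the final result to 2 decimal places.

Sum over 5–14: 40 + 56 + 19 + 138 + 154 + 36 + 147 + 39 + 106 + 119 = 854
Sum over 6–15: 56 + 19 + 138 + 154 + 36 + 147 + 39 + 106 + 119 + 61 = 875
CMA at t=10 = (854 + 875) / (2·10) = 1729 / 20 = 86.45

86.45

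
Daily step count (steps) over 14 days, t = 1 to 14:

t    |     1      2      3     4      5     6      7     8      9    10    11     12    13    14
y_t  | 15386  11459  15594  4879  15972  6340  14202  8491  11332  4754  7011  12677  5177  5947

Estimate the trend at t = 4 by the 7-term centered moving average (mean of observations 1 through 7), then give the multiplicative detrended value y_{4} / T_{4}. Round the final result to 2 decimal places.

0.41

Trend T_4 = (15386 + 11459 + 15594 + 4879 + 15972 + 6340 + 14202) / 7 = 83832/7 = 11976.0000
Ratio to trend: 4879 / 11976.0000 = 0.41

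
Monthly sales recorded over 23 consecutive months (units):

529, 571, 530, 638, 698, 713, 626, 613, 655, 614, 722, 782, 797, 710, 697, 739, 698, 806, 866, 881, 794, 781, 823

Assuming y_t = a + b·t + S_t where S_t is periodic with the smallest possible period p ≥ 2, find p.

First differences y_{t+1} − y_t: 42, -41, 108, 60, 15, -87, -13, 42, -41, 108, 60, 15, -87, -13, 42, -41, …
The difference pattern repeats every 7 terms and not for any smaller step, so p = 7.

7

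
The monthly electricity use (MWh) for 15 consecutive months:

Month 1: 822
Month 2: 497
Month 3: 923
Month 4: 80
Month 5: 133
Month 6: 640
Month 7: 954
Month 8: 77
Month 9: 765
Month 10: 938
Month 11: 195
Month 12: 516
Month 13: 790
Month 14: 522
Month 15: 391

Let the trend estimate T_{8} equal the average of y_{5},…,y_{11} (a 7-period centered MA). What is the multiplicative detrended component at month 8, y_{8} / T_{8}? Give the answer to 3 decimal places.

Trend T_8 = (133 + 640 + 954 + 77 + 765 + 938 + 195) / 7 = 3702/7 = 528.85714
Ratio to trend: 77 / 528.85714 = 0.146

0.146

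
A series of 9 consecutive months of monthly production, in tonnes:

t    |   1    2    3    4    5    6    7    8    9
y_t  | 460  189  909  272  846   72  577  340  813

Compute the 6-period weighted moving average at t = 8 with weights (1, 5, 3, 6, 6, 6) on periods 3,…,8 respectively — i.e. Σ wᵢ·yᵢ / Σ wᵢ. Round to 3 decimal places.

Weighted sum: 1·909 + 5·272 + 3·846 + 6·72 + 6·577 + 6·340 = 909 + 1360 + 2538 + 432 + 3462 + 2040 = 10741
Weight total: 1 + 5 + 3 + 6 + 6 + 6 = 27
WMA = 10741 / 27 = 397.815

397.815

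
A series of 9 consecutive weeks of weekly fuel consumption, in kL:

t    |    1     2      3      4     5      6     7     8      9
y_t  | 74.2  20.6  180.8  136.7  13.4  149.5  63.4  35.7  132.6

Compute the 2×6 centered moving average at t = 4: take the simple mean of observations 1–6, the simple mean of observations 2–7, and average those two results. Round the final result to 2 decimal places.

Sum over 1–6: 74.2 + 20.6 + 180.8 + 136.7 + 13.4 + 149.5 = 575.2
Sum over 2–7: 20.6 + 180.8 + 136.7 + 13.4 + 149.5 + 63.4 = 564.4
CMA at t=4 = (575.2 + 564.4) / (2·6) = 1139.6 / 12 = 94.97

94.97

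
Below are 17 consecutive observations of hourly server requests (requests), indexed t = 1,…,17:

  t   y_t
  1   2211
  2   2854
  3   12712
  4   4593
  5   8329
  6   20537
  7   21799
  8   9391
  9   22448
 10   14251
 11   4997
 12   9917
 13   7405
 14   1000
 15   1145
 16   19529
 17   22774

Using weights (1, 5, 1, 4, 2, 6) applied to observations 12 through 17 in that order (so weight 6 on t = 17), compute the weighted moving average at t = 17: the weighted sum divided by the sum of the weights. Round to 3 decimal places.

Weighted sum: 1·9917 + 5·7405 + 1·1000 + 4·1145 + 2·19529 + 6·22774 = 9917 + 37025 + 1000 + 4580 + 39058 + 136644 = 228224
Weight total: 1 + 5 + 1 + 4 + 2 + 6 = 19
WMA = 228224 / 19 = 12011.789

12011.789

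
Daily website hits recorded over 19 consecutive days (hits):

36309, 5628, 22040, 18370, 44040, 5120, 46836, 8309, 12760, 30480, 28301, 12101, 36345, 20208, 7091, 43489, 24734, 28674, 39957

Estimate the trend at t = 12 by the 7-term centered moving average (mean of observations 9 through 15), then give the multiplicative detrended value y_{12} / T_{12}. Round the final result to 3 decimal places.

Trend T_12 = (12760 + 30480 + 28301 + 12101 + 36345 + 20208 + 7091) / 7 = 147286/7 = 21040.85714
Ratio to trend: 12101 / 21040.85714 = 0.575

0.575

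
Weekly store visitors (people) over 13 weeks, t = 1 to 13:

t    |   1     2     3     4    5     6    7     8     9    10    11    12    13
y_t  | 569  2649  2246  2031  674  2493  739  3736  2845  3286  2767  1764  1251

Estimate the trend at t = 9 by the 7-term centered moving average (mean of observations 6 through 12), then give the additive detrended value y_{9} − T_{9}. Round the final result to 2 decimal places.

326.43

Trend T_9 = (2493 + 739 + 3736 + 2845 + 3286 + 2767 + 1764) / 7 = 17630/7 = 2518.5714
Detrended value: 2845 − 2518.5714 = 326.43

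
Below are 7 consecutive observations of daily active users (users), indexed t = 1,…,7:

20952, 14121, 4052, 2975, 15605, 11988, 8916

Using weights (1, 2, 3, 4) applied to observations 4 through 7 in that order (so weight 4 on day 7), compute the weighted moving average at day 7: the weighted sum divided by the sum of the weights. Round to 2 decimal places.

Weighted sum: 1·2975 + 2·15605 + 3·11988 + 4·8916 = 2975 + 31210 + 35964 + 35664 = 105813
Weight total: 1 + 2 + 3 + 4 = 10
WMA = 105813 / 10 = 10581.30

10581.30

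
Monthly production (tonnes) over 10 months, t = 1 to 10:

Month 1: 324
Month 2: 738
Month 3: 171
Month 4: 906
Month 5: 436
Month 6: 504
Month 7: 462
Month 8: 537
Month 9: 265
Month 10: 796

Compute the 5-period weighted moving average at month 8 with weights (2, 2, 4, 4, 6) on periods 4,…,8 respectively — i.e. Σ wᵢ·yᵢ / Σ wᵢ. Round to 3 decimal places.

Weighted sum: 2·906 + 2·436 + 4·504 + 4·462 + 6·537 = 1812 + 872 + 2016 + 1848 + 3222 = 9770
Weight total: 2 + 2 + 4 + 4 + 6 = 18
WMA = 9770 / 18 = 542.778

542.778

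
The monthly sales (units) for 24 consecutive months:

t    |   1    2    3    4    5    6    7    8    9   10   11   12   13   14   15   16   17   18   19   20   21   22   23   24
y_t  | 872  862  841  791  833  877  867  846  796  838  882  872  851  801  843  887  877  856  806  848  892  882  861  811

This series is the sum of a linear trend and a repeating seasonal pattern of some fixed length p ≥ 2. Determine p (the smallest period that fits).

First differences y_{t+1} − y_t: -10, -21, -50, 42, 44, -10, -21, -50, 42, 44, -10, -21, …
The difference pattern repeats every 5 terms and not for any smaller step, so p = 5.

5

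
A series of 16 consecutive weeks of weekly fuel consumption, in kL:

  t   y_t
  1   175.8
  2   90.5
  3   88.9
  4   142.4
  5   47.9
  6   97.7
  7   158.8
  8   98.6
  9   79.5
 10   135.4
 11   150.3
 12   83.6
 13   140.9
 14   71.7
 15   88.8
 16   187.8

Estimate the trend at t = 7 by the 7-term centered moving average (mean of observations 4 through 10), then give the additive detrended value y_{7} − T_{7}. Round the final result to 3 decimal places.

50.186

Trend T_7 = (142.4 + 47.9 + 97.7 + 158.8 + 98.6 + 79.5 + 135.4) / 7 = 760.3/7 = 108.61429
Detrended value: 158.8 − 108.61429 = 50.186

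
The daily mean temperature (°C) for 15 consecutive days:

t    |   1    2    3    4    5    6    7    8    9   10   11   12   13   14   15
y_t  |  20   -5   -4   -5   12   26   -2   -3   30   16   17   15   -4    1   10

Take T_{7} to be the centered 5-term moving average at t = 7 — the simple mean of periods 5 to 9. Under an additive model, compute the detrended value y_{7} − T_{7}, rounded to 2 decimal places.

-14.60

Trend T_7 = (12 + 26 + (-2) + (-3) + 30) / 5 = 63/5 = 12.6000
Detrended value: -2 − 12.6000 = -14.60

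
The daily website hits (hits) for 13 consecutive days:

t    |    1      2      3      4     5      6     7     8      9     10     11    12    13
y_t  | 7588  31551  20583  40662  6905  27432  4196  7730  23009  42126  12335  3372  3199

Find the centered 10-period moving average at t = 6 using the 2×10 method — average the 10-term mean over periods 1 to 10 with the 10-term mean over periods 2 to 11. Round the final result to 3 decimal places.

Sum over 1–10: 7588 + 31551 + 20583 + 40662 + 6905 + 27432 + 4196 + 7730 + 23009 + 42126 = 211782
Sum over 2–11: 31551 + 20583 + 40662 + 6905 + 27432 + 4196 + 7730 + 23009 + 42126 + 12335 = 216529
CMA at t=6 = (211782 + 216529) / (2·10) = 428311 / 20 = 21415.550

21415.550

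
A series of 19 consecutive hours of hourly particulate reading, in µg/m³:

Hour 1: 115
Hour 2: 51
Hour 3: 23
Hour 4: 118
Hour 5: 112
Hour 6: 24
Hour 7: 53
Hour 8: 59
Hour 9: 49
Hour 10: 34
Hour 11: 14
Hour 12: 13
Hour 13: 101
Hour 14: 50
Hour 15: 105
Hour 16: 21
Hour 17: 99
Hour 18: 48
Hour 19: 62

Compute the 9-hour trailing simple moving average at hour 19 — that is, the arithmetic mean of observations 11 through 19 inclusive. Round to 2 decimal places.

Sum of periods 11–19: 14 + 13 + 101 + 50 + 105 + 21 + 99 + 48 + 62 = 513
Divide by 9: 513 / 9 = 57.00

57.00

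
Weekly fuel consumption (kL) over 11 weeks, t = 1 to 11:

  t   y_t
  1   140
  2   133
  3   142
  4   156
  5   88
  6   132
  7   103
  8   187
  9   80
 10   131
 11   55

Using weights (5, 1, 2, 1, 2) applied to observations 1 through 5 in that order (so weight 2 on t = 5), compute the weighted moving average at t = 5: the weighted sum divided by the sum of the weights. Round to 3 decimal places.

131.727

Weighted sum: 5·140 + 1·133 + 2·142 + 1·156 + 2·88 = 700 + 133 + 284 + 156 + 176 = 1449
Weight total: 5 + 1 + 2 + 1 + 2 = 11
WMA = 1449 / 11 = 131.727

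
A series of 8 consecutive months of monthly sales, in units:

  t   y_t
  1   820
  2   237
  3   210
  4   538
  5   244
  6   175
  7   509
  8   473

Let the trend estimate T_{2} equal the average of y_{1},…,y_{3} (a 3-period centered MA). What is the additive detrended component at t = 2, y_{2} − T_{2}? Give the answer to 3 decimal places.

-185.333

Trend T_2 = (820 + 237 + 210) / 3 = 1267/3 = 422.33333
Detrended value: 237 − 422.33333 = -185.333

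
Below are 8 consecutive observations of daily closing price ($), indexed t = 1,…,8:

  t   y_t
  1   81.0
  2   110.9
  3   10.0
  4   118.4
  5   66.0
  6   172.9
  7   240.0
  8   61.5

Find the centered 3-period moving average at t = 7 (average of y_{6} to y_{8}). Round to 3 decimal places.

158.133

Sum of periods 6–8: 172.9 + 240.0 + 61.5 = 474.4
Divide by 3: 474.4 / 3 = 158.133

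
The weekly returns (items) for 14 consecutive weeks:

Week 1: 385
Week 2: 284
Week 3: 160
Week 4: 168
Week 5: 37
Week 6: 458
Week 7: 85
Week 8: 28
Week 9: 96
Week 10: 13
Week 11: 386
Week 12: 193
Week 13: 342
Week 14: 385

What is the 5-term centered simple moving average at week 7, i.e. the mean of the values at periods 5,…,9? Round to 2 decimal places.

Sum of periods 5–9: 37 + 458 + 85 + 28 + 96 = 704
Divide by 5: 704 / 5 = 140.80

140.80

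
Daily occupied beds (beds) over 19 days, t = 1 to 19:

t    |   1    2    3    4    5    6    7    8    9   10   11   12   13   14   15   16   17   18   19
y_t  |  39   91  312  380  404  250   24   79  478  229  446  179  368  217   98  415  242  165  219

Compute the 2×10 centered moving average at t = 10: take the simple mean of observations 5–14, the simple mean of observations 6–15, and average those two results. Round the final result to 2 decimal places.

Sum over 5–14: 404 + 250 + 24 + 79 + 478 + 229 + 446 + 179 + 368 + 217 = 2674
Sum over 6–15: 250 + 24 + 79 + 478 + 229 + 446 + 179 + 368 + 217 + 98 = 2368
CMA at t=10 = (2674 + 2368) / (2·10) = 5042 / 20 = 252.10

252.10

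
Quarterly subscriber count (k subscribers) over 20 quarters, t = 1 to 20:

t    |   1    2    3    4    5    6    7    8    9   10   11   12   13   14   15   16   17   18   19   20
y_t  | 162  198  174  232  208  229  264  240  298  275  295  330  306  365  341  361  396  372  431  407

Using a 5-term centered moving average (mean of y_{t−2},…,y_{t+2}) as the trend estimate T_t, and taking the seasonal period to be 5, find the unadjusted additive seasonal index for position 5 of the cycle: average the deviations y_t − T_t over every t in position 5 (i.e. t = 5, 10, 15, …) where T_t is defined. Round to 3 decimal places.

Season position 5 occurs at t = 5, 10, 15 (where T_t is defined).
t=5: T_5 = 221.40000; y_5 − T_5 = 208 − 221.40000 = -13.40000
t=10: T_10 = 287.60000; y_10 − T_10 = 275 − 287.60000 = -12.60000
t=15: T_15 = 353.80000; y_15 − T_15 = 341 − 353.80000 = -12.80000
Mean deviation: (-13.40000 + -12.60000 + -12.80000) / 3 = -12.933

-12.933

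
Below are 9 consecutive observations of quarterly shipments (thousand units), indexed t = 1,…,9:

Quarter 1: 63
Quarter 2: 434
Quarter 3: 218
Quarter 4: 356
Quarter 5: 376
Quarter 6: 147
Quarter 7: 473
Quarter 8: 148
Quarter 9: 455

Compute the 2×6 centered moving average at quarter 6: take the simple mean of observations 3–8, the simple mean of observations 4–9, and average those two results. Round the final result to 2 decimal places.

306.08

Sum over 3–8: 218 + 356 + 376 + 147 + 473 + 148 = 1718
Sum over 4–9: 356 + 376 + 147 + 473 + 148 + 455 = 1955
CMA at t=6 = (1718 + 1955) / (2·6) = 3673 / 12 = 306.08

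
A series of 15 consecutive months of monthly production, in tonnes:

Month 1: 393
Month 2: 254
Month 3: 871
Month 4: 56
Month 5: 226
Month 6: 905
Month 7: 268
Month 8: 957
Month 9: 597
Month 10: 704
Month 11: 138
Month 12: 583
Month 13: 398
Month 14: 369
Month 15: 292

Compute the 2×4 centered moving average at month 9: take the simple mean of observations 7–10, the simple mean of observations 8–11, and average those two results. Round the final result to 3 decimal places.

Sum over 7–10: 268 + 957 + 597 + 704 = 2526
Sum over 8–11: 957 + 597 + 704 + 138 = 2396
CMA at t=9 = (2526 + 2396) / (2·4) = 4922 / 8 = 615.250

615.250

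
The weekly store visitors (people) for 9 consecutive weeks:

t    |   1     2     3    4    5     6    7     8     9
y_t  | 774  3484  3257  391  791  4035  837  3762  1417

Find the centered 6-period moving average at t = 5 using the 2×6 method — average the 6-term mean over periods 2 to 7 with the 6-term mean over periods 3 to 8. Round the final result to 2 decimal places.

2155.67

Sum over 2–7: 3484 + 3257 + 391 + 791 + 4035 + 837 = 12795
Sum over 3–8: 3257 + 391 + 791 + 4035 + 837 + 3762 = 13073
CMA at t=5 = (12795 + 13073) / (2·6) = 25868 / 12 = 2155.67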